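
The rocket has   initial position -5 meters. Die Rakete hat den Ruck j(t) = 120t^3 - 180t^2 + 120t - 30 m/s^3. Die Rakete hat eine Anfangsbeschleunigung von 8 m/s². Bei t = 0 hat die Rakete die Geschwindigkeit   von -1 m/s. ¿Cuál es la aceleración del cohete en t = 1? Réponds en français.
Pour résoudre ceci, nous devons prendre 1 intégrale de notre équation du jerk j(t) = 120·t^3 - 180·t^2 + 120·t - 30. En prenant ∫j(t)dt et en appliquant a(0) = 8, nous trouvons a(t) = 30·t^4 - 60·t^3 + 60·t^2 - 30·t + 8. De l'équation de l'accélération a(t) = 30·t^4 - 60·t^3 + 60·t^2 - 30·t + 8, nous substituons t = 1 pour obtenir a = 8.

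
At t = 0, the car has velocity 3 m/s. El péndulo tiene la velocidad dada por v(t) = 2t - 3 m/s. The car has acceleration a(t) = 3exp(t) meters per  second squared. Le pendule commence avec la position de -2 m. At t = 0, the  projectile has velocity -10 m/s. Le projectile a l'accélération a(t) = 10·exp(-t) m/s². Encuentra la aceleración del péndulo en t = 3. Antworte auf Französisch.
Nous devons dériver notre équation de la vitesse v(t) = 2·t - 3 1 fois. En dérivant la vitesse, nous obtenons l'accélération: a(t) = 2. En utilisant a(t) = 2 et en substituant t = 3, nous trouvons a = 2.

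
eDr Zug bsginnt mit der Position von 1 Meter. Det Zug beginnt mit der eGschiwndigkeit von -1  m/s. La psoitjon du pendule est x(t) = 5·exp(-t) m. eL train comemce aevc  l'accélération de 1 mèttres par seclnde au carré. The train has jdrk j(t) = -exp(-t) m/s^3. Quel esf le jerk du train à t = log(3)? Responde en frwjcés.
Nous avons le jerk j(t) = -exp(-t). En substituant t = log(3): j(log(3)) = -1/3.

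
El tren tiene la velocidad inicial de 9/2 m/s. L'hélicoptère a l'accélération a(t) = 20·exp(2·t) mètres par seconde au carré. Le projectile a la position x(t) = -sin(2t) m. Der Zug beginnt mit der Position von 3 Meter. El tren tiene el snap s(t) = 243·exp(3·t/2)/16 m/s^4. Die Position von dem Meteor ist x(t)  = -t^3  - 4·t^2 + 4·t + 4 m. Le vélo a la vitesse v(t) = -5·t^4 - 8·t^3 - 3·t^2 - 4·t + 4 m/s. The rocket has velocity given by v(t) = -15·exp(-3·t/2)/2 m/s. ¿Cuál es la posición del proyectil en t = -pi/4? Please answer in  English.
We have position x(t) = -sin(2·t). Substituting t = -pi/4: x(-pi/4) = 1.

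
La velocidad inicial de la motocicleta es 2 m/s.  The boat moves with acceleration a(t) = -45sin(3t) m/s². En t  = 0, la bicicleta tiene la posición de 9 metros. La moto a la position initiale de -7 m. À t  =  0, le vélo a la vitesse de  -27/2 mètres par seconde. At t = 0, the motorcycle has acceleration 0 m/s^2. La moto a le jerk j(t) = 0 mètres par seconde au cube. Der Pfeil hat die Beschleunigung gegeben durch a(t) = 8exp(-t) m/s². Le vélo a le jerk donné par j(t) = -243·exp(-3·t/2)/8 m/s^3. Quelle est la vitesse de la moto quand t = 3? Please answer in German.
Ausgehend von dem Ruck j(t) = 0, nehmen wir 2 Integrale. Mit ∫j(t)dt und Anwendung von a(0) = 0, finden wir a(t) = 0. Mit ∫a(t)dt und Anwendung von v(0) = 2, finden wir v(t) = 2. Mit v(t) = 2 und Einsetzen von t = 3, finden wir v = 2.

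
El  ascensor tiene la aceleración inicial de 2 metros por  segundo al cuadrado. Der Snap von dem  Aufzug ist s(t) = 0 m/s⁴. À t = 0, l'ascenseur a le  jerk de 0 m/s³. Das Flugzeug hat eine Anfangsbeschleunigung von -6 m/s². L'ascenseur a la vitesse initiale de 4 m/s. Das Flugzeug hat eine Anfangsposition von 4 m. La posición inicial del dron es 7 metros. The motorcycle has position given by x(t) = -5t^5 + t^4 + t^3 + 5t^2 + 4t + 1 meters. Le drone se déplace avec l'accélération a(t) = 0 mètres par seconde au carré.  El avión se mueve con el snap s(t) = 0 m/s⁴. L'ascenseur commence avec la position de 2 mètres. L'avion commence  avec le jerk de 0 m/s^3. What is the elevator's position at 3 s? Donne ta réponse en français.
En partant du snap s(t) = 0, nous prenons 4 primitives. L'intégrale du snap, avec j(0) = 0, donne le jerk: j(t) = 0. En prenant ∫j(t)dt et en appliquant a(0) = 2, nous trouvons a(t) = 2. En prenant ∫a(t)dt et en appliquant v(0) = 4, nous trouvons v(t) = 2·t + 4. La primitive de la vitesse est la position. En utilisant x(0) = 2, nous obtenons x(t) = t^2 + 4·t + 2. De l'équation de la position x(t) = t^2 + 4·t + 2, nous substituons t = 3 pour obtenir x = 23.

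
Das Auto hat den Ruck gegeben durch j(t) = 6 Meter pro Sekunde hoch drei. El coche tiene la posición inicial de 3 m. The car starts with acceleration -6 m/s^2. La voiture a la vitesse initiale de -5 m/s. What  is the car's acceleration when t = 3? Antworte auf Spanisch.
Partiendo de la sacudida j(t) = 6, tomamos 1 integral. La integral de la sacudida, con a(0) = -6, da la aceleración: a(t) = 6·t - 6. De la ecuación de la aceleración a(t) = 6·t - 6, sustituimos t = 3 para obtener a = 12.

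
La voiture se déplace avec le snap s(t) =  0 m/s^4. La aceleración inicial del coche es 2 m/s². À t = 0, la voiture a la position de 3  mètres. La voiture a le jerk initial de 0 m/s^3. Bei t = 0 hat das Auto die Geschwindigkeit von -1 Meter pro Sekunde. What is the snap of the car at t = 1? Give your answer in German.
Aus der Gleichung für den Snap s(t) = 0, setzen wir t = 1 ein und erhalten s = 0.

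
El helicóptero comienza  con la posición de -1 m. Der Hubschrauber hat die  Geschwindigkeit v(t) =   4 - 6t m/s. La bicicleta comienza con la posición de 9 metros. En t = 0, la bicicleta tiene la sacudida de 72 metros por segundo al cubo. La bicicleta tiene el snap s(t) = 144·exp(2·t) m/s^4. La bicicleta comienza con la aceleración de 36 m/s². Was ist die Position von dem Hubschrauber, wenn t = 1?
Ausgehend von der Geschwindigkeit v(t) = 4 - 6·t, nehmen wir 1 Stammfunktion. Durch Integration von der Geschwindigkeit und Verwendung der Anfangsbedingung x(0) = -1, erhalten wir x(t) = -3·t^2 + 4·t - 1. Aus der Gleichung für die Position x(t) = -3·t^2 + 4·t - 1, setzen wir t = 1 ein und erhalten x = 0.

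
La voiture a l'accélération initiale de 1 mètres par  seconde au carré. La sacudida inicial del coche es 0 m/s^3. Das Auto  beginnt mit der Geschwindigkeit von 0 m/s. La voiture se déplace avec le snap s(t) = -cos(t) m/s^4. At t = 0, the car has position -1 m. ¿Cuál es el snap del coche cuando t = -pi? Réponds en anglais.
Using s(t) = -cos(t) and substituting t = -pi, we find s = 1.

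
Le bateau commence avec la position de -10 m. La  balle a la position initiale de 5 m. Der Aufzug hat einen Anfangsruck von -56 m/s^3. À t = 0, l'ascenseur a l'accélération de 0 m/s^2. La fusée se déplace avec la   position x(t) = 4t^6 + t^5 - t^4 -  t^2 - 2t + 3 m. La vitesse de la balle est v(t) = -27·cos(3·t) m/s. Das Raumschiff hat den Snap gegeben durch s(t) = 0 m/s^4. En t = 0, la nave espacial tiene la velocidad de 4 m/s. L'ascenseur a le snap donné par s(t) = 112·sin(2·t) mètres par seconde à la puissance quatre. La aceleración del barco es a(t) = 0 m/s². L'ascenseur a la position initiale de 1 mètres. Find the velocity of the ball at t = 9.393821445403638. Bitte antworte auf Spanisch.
Usando v(t) = -27·cos(3·t) y sustituyendo t = 9.393821445403638, encontramos v = 26.8836495006009.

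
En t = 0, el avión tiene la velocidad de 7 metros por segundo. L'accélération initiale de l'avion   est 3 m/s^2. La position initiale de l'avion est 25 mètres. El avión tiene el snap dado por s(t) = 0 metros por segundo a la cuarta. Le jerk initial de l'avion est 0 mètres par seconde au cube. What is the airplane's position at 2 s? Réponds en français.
Nous devons trouver la primitive de notre équation du snap s(t) = 0 4 fois. L'intégrale du snap est le jerk. En utilisant j(0) = 0, nous obtenons j(t) = 0. La primitive du jerk, avec a(0) = 3, donne l'accélération: a(t) = 3. La primitive de l'accélération, avec v(0) = 7, donne la vitesse: v(t) = 3·t + 7. L'intégrale de la vitesse, avec x(0) = 25, donne la position: x(t) = 3·t^2/2 + 7·t + 25. De l'équation de la position x(t) = 3·t^2/2 + 7·t + 25, nous substituons t = 2 pour obtenir x = 45.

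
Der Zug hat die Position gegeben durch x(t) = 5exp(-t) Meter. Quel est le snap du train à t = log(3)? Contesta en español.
Partiendo de la posición x(t) = 5·exp(-t), tomamos 4 derivadas. La derivada de la posición da la velocidad: v(t) = -5·exp(-t). Derivando la velocidad, obtenemos la aceleración: a(t) = 5·exp(-t). Derivando la aceleración, obtenemos la sacudida: j(t) = -5·exp(-t). Tomando d/dt de j(t), encontramos s(t) = 5·exp(-t). De la ecuación del snap s(t) = 5·exp(-t), sustituimos t = log(3) para obtener s = 5/3.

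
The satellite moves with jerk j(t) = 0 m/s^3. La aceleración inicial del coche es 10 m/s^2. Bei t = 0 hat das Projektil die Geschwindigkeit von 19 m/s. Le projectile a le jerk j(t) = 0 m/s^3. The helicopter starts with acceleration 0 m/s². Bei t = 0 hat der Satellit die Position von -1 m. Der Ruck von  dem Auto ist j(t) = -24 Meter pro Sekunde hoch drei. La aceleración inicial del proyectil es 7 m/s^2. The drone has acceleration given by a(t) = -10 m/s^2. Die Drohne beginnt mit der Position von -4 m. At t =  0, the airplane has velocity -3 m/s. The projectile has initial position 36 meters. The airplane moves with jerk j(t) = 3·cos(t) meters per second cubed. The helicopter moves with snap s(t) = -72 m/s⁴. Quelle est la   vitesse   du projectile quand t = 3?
En partant du jerk j(t) = 0, nous prenons 2 intégrales. En intégrant le jerk et en utilisant la condition initiale a(0) = 7, nous obtenons a(t) = 7. En prenant ∫a(t)dt et en appliquant v(0) = 19, nous trouvons v(t) = 7·t + 19. De l'équation de la vitesse v(t) = 7·t + 19, nous substituons t = 3 pour obtenir v = 40.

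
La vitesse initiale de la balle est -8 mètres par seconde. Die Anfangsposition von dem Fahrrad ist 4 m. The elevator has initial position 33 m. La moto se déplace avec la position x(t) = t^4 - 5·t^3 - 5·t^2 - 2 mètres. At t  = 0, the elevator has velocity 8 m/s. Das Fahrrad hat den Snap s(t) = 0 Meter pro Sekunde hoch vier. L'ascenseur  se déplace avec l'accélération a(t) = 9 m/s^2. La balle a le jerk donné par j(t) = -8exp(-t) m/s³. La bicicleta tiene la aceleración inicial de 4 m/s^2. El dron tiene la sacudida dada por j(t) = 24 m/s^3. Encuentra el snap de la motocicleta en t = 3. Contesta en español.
Partiendo de la posición x(t) = t^4 - 5·t^3 - 5·t^2 - 2, tomamos 4 derivadas. La derivada de la posición da la velocidad: v(t) = 4·t^3 - 15·t^2 - 10·t. La derivada de la velocidad da la aceleración: a(t) = 12·t^2 - 30·t - 10. Derivando la aceleración, obtenemos la sacudida: j(t) = 24·t - 30. Derivando la sacudida, obtenemos el snap: s(t) = 24. Usando s(t) = 24 y sustituyendo t = 3, encontramos s = 24.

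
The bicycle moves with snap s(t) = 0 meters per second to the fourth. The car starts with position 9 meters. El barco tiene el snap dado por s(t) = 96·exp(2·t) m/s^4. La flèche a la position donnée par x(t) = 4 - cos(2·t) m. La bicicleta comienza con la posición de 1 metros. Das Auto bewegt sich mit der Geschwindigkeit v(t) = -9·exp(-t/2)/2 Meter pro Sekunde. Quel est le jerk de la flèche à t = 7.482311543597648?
Nous devons dériver notre équation de la position x(t) = 4 - cos(2·t) 3 fois. En dérivant la position, nous obtenons la vitesse: v(t) = 2·sin(2·t). La dérivée de la vitesse donne l'accélération: a(t) = 4·cos(2·t). En prenant d/dt de a(t), nous trouvons j(t) = -8·sin(2·t). Nous avons le jerk j(t) = -8·sin(2·t). En substituant t = 7.482311543597648: j(7.482311543597648) = -5.41400611249522.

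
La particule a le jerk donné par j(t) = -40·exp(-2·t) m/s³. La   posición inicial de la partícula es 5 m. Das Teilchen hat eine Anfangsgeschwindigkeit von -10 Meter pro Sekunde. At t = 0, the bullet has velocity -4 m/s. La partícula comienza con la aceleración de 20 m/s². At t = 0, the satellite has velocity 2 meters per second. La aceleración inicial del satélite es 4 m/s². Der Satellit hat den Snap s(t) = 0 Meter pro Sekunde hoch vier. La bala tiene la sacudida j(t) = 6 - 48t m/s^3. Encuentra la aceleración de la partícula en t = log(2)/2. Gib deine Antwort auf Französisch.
Pour résoudre ceci, nous devons prendre 1 intégrale de notre équation du jerk j(t) = -40·exp(-2·t). En prenant ∫j(t)dt et en appliquant a(0) = 20, nous trouvons a(t) = 20·exp(-2·t). En utilisant a(t) = 20·exp(-2·t) et en substituant t = log(2)/2, nous trouvons a = 10.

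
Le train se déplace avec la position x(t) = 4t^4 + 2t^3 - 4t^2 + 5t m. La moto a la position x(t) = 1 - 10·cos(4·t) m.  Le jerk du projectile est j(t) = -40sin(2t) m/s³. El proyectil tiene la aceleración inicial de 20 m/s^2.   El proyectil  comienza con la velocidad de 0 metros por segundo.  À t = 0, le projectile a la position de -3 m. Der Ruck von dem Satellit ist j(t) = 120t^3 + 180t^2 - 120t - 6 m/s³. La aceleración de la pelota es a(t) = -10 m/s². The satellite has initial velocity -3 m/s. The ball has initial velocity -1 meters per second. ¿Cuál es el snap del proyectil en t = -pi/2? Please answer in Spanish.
Debemos derivar nuestra ecuación de la sacudida j(t) = -40·sin(2·t) 1 vez. La derivada de la sacudida da el snap: s(t) = -80·cos(2·t). Usando s(t) = -80·cos(2·t) y sustituyendo t = -pi/2, encontramos s = 80.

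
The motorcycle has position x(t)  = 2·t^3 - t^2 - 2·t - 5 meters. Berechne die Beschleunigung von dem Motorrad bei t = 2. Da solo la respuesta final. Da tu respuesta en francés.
À t = 2, a = 22.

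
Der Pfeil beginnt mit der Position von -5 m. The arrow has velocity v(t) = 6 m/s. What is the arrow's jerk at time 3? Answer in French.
En partant de la vitesse v(t) = 6, nous prenons 2 dérivées. La dérivée de la vitesse donne l'accélération: a(t) = 0. En prenant d/dt de a(t), nous trouvons j(t) = 0. Nous avons le jerk j(t) = 0. En substituant t = 3: j(3) = 0.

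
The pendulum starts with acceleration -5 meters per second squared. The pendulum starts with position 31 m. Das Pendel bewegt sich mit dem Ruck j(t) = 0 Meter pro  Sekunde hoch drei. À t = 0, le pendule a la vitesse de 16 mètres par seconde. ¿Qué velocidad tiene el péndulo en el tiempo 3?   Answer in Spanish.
Partiendo de la sacudida j(t) = 0, tomamos 2 antiderivadas. La integral de la sacudida es la aceleración. Usando a(0) = -5, obtenemos a(t) = -5. La integral de la aceleración es la velocidad. Usando v(0) = 16, obtenemos v(t) = 16 - 5·t. De la ecuación de la velocidad v(t) = 16 - 5·t, sustituimos t = 3 para obtener v = 1.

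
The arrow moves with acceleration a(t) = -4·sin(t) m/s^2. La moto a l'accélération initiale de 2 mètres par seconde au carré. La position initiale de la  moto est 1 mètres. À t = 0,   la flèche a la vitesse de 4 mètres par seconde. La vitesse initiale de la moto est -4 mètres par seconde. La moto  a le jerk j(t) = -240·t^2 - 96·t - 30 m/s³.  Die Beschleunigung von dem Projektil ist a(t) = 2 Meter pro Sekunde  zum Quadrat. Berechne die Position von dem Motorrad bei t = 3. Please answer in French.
Nous devons trouver l'intégrale de notre équation du jerk j(t) = -240·t^2 - 96·t - 30 3 fois. La primitive du jerk est l'accélération. En utilisant a(0) = 2, nous obtenons a(t) = -80·t^3 - 48·t^2 - 30·t + 2. L'intégrale de l'accélération est la vitesse. En utilisant v(0) = -4, nous obtenons v(t) = -20·t^4 - 16·t^3 - 15·t^2 + 2·t - 4. En intégrant la vitesse et en utilisant la condition initiale x(0) = 1, nous obtenons x(t) = -4·t^5 - 4·t^4 - 5·t^3 + t^2 - 4·t + 1. Nous avons la position x(t) = -4·t^5 - 4·t^4 - 5·t^3 + t^2 - 4·t + 1. En substituant t = 3: x(3) = -1433.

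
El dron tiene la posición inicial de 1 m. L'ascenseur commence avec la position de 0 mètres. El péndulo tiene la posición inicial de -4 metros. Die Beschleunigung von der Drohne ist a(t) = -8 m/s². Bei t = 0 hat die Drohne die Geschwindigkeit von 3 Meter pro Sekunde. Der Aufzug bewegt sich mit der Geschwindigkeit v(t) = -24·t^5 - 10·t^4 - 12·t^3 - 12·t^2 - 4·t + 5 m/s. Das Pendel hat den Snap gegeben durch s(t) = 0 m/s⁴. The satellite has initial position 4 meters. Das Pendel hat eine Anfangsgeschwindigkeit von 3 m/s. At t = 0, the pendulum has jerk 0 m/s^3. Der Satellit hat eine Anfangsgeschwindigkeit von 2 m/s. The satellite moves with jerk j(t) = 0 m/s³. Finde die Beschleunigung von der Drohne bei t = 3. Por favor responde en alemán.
Aus der Gleichung für die Beschleunigung a(t) = -8, setzen wir t = 3 ein und erhalten a = -8.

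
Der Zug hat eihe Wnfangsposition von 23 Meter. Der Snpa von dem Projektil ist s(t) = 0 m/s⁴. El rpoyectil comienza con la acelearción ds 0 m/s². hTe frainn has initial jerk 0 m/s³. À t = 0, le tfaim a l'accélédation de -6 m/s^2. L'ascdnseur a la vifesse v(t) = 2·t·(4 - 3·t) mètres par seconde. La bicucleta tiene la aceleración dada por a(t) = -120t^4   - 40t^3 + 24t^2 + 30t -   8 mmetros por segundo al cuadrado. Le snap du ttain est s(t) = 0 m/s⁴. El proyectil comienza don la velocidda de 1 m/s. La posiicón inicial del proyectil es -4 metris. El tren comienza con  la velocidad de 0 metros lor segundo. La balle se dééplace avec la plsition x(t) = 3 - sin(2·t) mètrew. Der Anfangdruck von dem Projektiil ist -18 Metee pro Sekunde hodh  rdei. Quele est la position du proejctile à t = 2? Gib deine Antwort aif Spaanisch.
Partiendo del snap s(t) = 0, tomamos 4 antiderivadas. La integral del snap, con j(0) = -18, da la sacudida: j(t) = -18. Integrando la sacudida y usando la condición inicial a(0) = 0, obtenemos a(t) = -18·t. La antiderivada de la aceleración, con v(0) = 1, da la velocidad: v(t) = 1 - 9·t^2. La antiderivada de la velocidad, con x(0) = -4, da la posición: x(t) = -3·t^3 + t - 4. Tenemos la posición x(t) = -3·t^3 + t - 4. Sustituyendo t = 2: x(2) = -26.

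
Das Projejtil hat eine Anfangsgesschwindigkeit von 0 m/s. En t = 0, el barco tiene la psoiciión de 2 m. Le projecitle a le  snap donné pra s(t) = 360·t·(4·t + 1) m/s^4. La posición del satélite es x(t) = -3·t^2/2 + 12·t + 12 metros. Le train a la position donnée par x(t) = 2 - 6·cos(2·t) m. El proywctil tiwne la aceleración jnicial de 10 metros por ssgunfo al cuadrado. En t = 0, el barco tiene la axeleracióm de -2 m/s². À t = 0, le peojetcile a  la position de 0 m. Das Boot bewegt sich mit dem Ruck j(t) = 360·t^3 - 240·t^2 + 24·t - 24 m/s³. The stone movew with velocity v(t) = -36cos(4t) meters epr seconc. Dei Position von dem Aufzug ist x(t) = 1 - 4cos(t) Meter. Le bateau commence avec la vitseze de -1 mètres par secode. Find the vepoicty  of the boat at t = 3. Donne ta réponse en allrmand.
Wir müssen die Stammfunktion unserer Gleichung für den Ruck j(t) = 360·t^3 - 240·t^2 + 24·t - 24 2-mal finden. Mit ∫j(t)dt und Anwendung von a(0) = -2, finden wir a(t) = 90·t^4 - 80·t^3 + 12·t^2 - 24·t - 2. Mit ∫a(t)dt und Anwendung von v(0) = -1, finden wir v(t) = 18·t^5 - 20·t^4 + 4·t^3 - 12·t^2 - 2·t - 1. Mit v(t) = 18·t^5 - 20·t^4 + 4·t^3 - 12·t^2 - 2·t - 1 und Einsetzen von t = 3, finden wir v = 2747.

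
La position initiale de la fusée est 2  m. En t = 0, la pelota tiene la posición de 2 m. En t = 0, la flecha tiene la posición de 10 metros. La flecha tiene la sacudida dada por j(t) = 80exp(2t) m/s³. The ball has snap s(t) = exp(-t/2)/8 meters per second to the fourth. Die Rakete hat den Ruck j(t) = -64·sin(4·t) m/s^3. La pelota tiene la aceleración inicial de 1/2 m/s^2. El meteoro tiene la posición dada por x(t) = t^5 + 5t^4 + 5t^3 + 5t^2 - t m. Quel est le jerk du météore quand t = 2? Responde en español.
Debemos derivar nuestra ecuación de la posición x(t) = t^5 + 5·t^4 + 5·t^3 + 5·t^2 - t 3 veces. La derivada de la posición da la velocidad: v(t) = 5·t^4 + 20·t^3 + 15·t^2 + 10·t - 1. Derivando la velocidad, obtenemos la aceleración: a(t) = 20·t^3 + 60·t^2 + 30·t + 10. Derivando la aceleración, obtenemos la sacudida: j(t) = 60·t^2 + 120·t + 30. De la ecuación de la sacudida j(t) = 60·t^2 + 120·t + 30, sustituimos t = 2 para obtener j = 510.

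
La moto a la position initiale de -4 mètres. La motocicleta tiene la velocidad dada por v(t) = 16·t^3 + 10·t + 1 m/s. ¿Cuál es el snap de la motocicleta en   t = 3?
Para resolver esto, necesitamos tomar 3 derivadas de nuestra ecuación de la velocidad v(t) = 16·t^3 + 10·t + 1. Tomando d/dt de v(t), encontramos a(t) = 48·t^2 + 10. La derivada de la aceleración da la sacudida: j(t) = 96·t. Tomando d/dt de j(t), encontramos s(t) = 96. Tenemos el snap s(t) = 96. Sustituyendo t = 3: s(3) = 96.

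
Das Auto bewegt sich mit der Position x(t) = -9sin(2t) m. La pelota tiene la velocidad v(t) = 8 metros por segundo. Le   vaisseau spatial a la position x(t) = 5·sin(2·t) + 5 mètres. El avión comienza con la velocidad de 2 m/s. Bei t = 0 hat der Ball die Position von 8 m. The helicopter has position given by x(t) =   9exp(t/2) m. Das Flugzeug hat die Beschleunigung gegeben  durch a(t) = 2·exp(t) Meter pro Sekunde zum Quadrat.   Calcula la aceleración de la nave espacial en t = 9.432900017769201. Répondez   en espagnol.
Para resolver esto, necesitamos tomar 2 derivadas de nuestra ecuación de la posición x(t) = 5·sin(2·t) + 5. Tomando d/dt de x(t), encontramos v(t) = 10·cos(2·t). Tomando d/dt de v(t), encontramos a(t) = -20·sin(2·t). De la ecuación de la aceleración a(t) = -20·sin(2·t), sustituimos t = 9.432900017769201 para obtener a = -0.324867992333043.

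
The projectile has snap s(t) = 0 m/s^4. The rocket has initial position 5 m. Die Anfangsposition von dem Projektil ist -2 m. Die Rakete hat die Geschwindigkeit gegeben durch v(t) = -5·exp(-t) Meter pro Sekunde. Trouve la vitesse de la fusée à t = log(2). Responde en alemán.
Aus der Gleichung für die Geschwindigkeit v(t) = -5·exp(-t), setzen wir t = log(2) ein und erhalten v = -5/2.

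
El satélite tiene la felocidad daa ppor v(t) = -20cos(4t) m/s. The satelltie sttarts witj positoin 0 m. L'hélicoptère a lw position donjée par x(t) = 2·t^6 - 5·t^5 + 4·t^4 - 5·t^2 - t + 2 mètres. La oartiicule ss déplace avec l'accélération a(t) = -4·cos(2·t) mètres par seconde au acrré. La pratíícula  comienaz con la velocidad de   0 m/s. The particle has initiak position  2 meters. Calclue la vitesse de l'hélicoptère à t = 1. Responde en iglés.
We must differentiate our position equation x(t) = 2·t^6 - 5·t^5 + 4·t^4 - 5·t^2 - t + 2 1 time. Taking d/dt of x(t), we find v(t) = 12·t^5 - 25·t^4 + 16·t^3 - 10·t - 1. We have velocity v(t) = 12·t^5 - 25·t^4 + 16·t^3 - 10·t - 1. Substituting t = 1: v(1) = -8.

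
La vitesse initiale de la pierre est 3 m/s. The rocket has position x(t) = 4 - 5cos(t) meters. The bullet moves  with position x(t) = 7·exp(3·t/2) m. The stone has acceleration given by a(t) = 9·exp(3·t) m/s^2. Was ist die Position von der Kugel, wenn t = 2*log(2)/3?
Wir haben die Position x(t) = 7·exp(3·t/2). Durch Einsetzen von t = 2*log(2)/3: x(2*log(2)/3) = 14.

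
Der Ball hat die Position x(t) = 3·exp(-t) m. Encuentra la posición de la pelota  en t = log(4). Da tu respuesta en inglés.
From the given position equation x(t) = 3·exp(-t), we substitute t = log(4) to get x = 3/4.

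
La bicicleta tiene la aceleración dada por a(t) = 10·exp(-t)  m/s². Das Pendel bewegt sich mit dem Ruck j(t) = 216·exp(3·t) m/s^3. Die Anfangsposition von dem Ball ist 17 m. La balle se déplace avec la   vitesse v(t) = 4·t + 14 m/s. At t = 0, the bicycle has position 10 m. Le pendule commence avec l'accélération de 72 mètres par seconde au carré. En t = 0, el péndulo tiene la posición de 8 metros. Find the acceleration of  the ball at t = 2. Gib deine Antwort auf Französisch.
En partant de la vitesse v(t) = 4·t + 14, nous prenons 1 dérivée. En prenant d/dt de v(t), nous trouvons a(t) = 4. De l'équation de l'accélération a(t) = 4, nous substituons t = 2 pour obtenir a = 4.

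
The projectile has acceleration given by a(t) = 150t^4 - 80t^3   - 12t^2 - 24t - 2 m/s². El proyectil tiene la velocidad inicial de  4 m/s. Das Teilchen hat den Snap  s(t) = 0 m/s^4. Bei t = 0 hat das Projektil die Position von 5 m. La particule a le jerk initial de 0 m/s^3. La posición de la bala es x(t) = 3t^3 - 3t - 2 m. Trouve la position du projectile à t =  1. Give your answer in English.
To find the answer, we compute 2 antiderivatives of a(t) = 150·t^4 - 80·t^3 - 12·t^2 - 24·t - 2. The antiderivative of acceleration is velocity. Using v(0) = 4, we get v(t) = 30·t^5 - 20·t^4 - 4·t^3 - 12·t^2 - 2·t + 4. The integral of velocity is position. Using x(0) = 5, we get x(t) = 5·t^6 - 4·t^5 - t^4 - 4·t^3 - t^2 + 4·t + 5. We have position x(t) = 5·t^6 - 4·t^5 - t^4 - 4·t^3 - t^2 + 4·t + 5. Substituting t = 1: x(1) = 4.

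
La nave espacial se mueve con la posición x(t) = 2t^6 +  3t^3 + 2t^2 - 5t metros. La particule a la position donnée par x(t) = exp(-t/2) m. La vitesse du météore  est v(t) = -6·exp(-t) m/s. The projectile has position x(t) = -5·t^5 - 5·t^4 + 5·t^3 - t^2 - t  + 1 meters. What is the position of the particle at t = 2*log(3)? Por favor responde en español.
Usando x(t) = exp(-t/2) y sustituyendo t = 2*log(3), encontramos x = 1/3.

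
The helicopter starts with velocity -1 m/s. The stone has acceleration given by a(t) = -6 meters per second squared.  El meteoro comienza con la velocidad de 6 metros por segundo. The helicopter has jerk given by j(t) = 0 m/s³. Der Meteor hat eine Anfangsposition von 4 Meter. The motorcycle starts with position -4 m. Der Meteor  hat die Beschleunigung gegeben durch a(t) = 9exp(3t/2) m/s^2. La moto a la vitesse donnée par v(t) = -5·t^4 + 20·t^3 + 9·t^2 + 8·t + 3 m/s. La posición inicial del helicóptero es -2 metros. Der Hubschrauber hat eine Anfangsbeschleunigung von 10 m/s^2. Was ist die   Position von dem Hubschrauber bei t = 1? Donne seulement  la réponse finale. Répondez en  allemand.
Bei t = 1, x = 2.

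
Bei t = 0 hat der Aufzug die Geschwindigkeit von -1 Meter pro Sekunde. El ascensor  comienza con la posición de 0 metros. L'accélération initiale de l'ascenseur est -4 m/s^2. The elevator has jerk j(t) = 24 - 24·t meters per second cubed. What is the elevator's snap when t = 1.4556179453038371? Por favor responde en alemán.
Wir müssen unsere Gleichung für den Ruck j(t) = 24 - 24·t 1-mal ableiten. Die Ableitung von dem Ruck ergibt den Snap: s(t) = -24. Mit s(t) = -24 und Einsetzen von t = 1.4556179453038371, finden wir s = -24.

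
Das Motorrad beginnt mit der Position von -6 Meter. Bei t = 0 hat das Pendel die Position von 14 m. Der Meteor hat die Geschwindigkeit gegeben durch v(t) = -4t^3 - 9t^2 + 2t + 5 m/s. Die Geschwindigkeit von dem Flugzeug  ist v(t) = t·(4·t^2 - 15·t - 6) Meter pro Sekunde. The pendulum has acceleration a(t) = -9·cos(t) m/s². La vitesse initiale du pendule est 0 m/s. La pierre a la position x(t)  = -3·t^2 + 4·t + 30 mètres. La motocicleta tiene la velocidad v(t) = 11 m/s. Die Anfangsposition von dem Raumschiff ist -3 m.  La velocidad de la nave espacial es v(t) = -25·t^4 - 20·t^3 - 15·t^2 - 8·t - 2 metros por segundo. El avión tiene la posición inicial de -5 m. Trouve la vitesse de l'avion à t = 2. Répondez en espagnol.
Usando v(t) = t·(4·t^2 - 15·t - 6) y sustituyendo t = 2, encontramos v = -40.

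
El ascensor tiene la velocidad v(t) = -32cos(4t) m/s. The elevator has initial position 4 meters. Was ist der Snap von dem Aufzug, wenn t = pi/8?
Wir müssen unsere Gleichung für die Geschwindigkeit v(t) = -32·cos(4·t) 3-mal ableiten. Mit d/dt von v(t) finden wir a(t) = 128·sin(4·t). Durch Ableiten von der Beschleunigung erhalten wir den Ruck: j(t) = 512·cos(4·t). Mit d/dt von j(t) finden wir s(t) = -2048·sin(4·t). Wir haben den Snap s(t) = -2048·sin(4·t). Durch Einsetzen von t = pi/8: s(pi/8) = -2048.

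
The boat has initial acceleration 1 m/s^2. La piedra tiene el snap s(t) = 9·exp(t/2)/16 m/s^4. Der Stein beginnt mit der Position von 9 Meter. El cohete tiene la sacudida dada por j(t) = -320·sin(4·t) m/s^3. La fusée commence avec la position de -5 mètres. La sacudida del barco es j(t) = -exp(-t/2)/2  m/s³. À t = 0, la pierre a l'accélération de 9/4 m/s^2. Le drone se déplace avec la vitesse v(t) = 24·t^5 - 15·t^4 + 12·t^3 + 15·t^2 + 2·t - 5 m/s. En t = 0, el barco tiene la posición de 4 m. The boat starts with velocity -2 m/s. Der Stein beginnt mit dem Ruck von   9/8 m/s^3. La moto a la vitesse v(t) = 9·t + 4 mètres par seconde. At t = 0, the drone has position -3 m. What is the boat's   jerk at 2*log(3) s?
Using j(t) = -exp(-t/2)/2 and substituting t = 2*log(3), we find j = -1/6.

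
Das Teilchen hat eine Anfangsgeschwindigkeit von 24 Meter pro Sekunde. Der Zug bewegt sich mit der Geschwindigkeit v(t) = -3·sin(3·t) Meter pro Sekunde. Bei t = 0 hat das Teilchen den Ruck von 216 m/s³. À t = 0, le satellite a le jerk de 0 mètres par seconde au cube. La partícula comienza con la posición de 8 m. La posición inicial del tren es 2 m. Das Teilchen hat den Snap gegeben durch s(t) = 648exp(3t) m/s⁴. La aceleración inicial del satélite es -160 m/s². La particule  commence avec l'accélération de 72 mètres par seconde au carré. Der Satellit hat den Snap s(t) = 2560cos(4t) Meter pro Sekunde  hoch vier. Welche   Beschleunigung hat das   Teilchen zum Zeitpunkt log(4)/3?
Wir müssen unsere Gleichung für den Snap s(t) = 648·exp(3·t) 2-mal integrieren. Durch Integration von dem Snap und Verwendung der Anfangsbedingung j(0) = 216, erhalten wir j(t) = 216·exp(3·t). Durch Integration von dem Ruck und Verwendung der Anfangsbedingung a(0) = 72, erhalten wir a(t) = 72·exp(3·t). Wir haben die Beschleunigung a(t) = 72·exp(3·t). Durch Einsetzen von t = log(4)/3: a(log(4)/3) = 288.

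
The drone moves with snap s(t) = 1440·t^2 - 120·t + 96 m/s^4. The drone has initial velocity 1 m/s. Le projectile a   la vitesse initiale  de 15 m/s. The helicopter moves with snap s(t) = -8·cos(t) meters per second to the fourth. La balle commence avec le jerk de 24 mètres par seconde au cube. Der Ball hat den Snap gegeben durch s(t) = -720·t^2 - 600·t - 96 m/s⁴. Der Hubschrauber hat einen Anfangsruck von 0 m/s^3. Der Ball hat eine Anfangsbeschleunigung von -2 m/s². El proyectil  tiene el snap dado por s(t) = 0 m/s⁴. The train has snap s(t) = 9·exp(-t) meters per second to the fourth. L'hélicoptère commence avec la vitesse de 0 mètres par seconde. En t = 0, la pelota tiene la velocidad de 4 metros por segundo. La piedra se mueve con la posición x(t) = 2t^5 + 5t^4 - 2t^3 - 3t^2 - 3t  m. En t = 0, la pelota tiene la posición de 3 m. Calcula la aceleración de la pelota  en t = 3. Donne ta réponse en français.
Nous devons intégrer notre équation du snap s(t) = -720·t^2 - 600·t - 96 2 fois. En prenant ∫s(t)dt et en appliquant j(0) = 24, nous trouvons j(t) = -240·t^3 - 300·t^2 - 96·t + 24. En intégrant le jerk et en utilisant la condition initiale a(0) = -2, nous obtenons a(t) = -60·t^4 - 100·t^3 - 48·t^2 + 24·t - 2. En utilisant a(t) = -60·t^4 - 100·t^3 - 48·t^2 + 24·t - 2 et en substituant t = 3, nous trouvons a = -7922.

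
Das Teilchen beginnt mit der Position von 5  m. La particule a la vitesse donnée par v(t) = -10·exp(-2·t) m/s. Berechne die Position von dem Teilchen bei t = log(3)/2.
Um dies zu lösen, müssen wir 1 Stammfunktion unserer Gleichung für die Geschwindigkeit v(t) = -10·exp(-2·t) finden. Durch Integration von der Geschwindigkeit und Verwendung der Anfangsbedingung x(0) = 5, erhalten wir x(t) = 5·exp(-2·t). Aus der Gleichung für die Position x(t) = 5·exp(-2·t), setzen wir t = log(3)/2 ein und erhalten x = 5/3.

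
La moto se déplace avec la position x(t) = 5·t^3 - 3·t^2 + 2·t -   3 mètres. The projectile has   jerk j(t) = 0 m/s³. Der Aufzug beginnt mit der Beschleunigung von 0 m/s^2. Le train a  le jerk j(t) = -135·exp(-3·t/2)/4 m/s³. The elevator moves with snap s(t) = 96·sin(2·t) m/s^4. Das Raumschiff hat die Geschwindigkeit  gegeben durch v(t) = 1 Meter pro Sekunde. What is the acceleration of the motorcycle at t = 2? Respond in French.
Pour résoudre ceci, nous devons prendre 2 dérivées de notre équation de la position x(t) = 5·t^3 - 3·t^2 + 2·t - 3. En prenant d/dt de x(t), nous trouvons v(t) = 15·t^2 - 6·t + 2. En dérivant la vitesse, nous obtenons l'accélération: a(t) = 30·t - 6. De l'équation de l'accélération a(t) = 30·t - 6, nous substituons t = 2 pour obtenir a = 54.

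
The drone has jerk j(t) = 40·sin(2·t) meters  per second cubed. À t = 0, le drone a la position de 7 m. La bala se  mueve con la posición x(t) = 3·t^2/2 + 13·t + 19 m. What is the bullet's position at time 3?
From the given position equation x(t) = 3·t^2/2 + 13·t + 19, we substitute t = 3 to get x = 143/2.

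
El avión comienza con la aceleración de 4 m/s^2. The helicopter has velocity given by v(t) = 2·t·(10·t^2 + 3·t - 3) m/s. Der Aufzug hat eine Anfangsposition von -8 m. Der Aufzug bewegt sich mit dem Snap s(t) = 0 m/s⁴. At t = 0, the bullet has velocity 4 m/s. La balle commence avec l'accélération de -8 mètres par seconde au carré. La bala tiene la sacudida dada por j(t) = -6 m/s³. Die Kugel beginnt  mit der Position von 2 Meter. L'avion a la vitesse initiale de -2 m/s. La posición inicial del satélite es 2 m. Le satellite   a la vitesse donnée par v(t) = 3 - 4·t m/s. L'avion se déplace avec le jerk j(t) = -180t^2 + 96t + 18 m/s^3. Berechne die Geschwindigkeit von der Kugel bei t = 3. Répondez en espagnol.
Para resolver esto, necesitamos tomar 2 integrales de nuestra ecuación de la sacudida j(t) = -6. La integral de la sacudida, con a(0) = -8, da la aceleración: a(t) = -6·t - 8. Tomando ∫a(t)dt y aplicando v(0) = 4, encontramos v(t) = -3·t^2 - 8·t + 4. Usando v(t) = -3·t^2 - 8·t + 4 y sustituyendo t = 3, encontramos v = -47.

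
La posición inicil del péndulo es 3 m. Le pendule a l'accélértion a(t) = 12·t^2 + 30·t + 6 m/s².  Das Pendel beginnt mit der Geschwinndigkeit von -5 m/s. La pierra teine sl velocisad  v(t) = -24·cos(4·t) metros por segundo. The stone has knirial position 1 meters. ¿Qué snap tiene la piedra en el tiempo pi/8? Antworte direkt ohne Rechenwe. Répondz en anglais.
The answer is -1536.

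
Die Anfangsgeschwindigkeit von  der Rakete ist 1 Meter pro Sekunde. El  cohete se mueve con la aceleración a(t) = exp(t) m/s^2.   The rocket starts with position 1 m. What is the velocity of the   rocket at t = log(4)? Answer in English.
Starting from acceleration a(t) = exp(t), we take 1 antiderivative. Taking ∫a(t)dt and applying v(0) = 1, we find v(t) = exp(t). From the given velocity equation v(t) = exp(t), we substitute t = log(4) to get v = 4.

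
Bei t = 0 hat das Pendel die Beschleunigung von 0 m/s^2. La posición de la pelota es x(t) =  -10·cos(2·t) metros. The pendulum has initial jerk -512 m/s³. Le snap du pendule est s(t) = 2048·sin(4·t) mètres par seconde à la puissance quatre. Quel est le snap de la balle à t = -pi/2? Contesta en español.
Para resolver esto, necesitamos tomar 4 derivadas de nuestra ecuación de la posición x(t) = -10·cos(2·t). La derivada de la posición da la velocidad: v(t) = 20·sin(2·t). Tomando d/dt de v(t), encontramos a(t) = 40·cos(2·t). La derivada de la aceleración da la sacudida: j(t) = -80·sin(2·t). La derivada de la sacudida da el snap: s(t) = -160·cos(2·t). Tenemos el snap s(t) = -160·cos(2·t). Sustituyendo t = -pi/2: s(-pi/2) = 160.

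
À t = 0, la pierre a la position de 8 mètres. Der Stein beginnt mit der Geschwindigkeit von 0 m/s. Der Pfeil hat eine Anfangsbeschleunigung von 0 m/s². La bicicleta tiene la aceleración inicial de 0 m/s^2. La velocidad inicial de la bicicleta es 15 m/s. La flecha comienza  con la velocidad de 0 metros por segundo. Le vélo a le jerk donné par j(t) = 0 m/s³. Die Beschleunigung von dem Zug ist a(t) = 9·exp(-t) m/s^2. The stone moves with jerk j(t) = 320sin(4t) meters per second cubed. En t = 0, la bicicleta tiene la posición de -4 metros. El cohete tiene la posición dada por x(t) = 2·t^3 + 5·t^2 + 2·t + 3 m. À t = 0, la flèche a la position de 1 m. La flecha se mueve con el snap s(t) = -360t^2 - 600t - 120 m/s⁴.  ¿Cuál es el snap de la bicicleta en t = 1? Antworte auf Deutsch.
Ausgehend von dem Ruck j(t) = 0, nehmen wir 1 Ableitung. Die Ableitung von dem Ruck ergibt den Snap: s(t) = 0. Wir haben den Snap s(t) = 0. Durch Einsetzen von t = 1: s(1) = 0.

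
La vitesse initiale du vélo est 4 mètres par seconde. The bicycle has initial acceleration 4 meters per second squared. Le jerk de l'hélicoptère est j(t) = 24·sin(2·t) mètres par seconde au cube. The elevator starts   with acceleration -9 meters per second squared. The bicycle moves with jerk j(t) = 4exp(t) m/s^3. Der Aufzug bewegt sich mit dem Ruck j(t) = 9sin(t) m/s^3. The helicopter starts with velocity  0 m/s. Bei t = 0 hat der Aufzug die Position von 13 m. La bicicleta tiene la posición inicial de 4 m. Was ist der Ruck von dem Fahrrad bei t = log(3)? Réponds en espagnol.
De la ecuación de la sacudida j(t) = 4·exp(t), sustituimos t = log(3) para obtener j = 12.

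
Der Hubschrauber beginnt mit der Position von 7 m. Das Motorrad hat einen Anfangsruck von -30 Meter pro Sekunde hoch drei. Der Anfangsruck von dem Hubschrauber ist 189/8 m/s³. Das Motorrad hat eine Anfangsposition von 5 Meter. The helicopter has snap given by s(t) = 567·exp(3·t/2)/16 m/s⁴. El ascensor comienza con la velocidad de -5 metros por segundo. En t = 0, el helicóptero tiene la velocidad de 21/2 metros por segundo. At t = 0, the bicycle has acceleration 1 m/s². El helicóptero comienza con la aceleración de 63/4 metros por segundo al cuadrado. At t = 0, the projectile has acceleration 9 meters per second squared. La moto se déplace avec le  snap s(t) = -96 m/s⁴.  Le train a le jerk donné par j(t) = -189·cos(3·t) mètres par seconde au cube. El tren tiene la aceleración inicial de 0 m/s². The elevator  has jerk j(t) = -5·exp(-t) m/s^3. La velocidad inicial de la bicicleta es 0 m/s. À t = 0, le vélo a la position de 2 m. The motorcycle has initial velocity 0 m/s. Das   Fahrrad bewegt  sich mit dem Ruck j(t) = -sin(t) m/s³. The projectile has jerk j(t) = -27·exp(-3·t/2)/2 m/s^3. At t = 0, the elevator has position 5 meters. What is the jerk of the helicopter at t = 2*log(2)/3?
To find the answer, we compute 1 antiderivative of s(t) = 567·exp(3·t/2)/16. The antiderivative of snap, with j(0) = 189/8, gives jerk: j(t) = 189·exp(3·t/2)/8. We have jerk j(t) = 189·exp(3·t/2)/8. Substituting t = 2*log(2)/3: j(2*log(2)/3) = 189/4.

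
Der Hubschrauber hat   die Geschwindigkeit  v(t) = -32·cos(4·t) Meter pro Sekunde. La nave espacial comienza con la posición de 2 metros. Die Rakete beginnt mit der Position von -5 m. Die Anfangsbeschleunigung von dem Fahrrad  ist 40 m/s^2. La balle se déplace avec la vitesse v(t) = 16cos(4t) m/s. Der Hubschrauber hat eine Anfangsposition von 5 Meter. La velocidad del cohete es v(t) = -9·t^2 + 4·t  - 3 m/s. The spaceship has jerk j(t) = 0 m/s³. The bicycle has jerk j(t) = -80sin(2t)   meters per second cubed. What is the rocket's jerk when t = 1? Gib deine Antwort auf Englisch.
To solve this, we need to take 2 derivatives of our velocity equation v(t) = -9·t^2 + 4·t - 3. Taking d/dt of v(t), we find a(t) = 4 - 18·t. The derivative of acceleration gives jerk: j(t) = -18. Using j(t) = -18 and substituting t = 1, we find j = -18.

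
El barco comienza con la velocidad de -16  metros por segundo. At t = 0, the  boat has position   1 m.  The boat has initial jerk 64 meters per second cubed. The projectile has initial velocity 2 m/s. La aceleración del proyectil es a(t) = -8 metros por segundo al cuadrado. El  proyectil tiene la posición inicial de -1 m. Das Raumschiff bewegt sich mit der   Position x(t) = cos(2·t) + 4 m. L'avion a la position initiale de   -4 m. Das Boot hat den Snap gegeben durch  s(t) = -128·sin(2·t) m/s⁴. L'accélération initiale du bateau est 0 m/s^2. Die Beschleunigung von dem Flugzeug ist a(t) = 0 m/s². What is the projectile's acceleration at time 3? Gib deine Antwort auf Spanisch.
De la ecuación de la aceleración a(t) = -8, sustituimos t = 3 para obtener a = -8.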